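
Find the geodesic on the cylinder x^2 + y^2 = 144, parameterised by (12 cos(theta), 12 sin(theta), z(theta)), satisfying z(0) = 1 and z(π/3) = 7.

Parameterise the cylinder of radius R = 12 as
    r(θ) = (12 cos θ, 12 sin θ, z(θ)).
The arc-length element is
    ds = sqrt(144 + (dz/dθ)^2) dθ,
so the Lagrangian is L = sqrt(144 + z'^2).
L depends on z' only, not on z or θ, so ∂L/∂z = 0 and
    ∂L/∂z' = z' / sqrt(144 + z'^2).
The Euler-Lagrange equation gives
    d/dθ( z' / sqrt(144 + z'^2) ) = 0,
so z' is constant. Integrating once:
    z(θ) = a θ + b,
a helix on the cylinder (a straight line when the cylinder is unrolled). The constants a, b are determined by the endpoint conditions.
With endpoint conditions z(0) = 1 and z(π/3) = 7: from z(0) = b we get b = 1, and a·π/3 + 1 = 7 gives a = 18/π, so
    z(θ) = (18/π) θ + 1.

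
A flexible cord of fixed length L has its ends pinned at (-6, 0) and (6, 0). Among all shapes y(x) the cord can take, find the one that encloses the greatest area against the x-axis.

Set up the augmented Lagrangian using a multiplier λ for the length constraint:
    F(y, y') = y − λ sqrt(1 + y'^2).
F has no explicit x dependence, so the Beltrami identity yields a first integral
    F − y' ∂F/∂y' = C.
Compute ∂F/∂y' = −λ y' / sqrt(1 + y'^2). Then
    y − λ sqrt(1 + y'^2) + λ y'^2 / sqrt(1 + y'^2) = C
    ⇒  y − λ / sqrt(1 + y'^2) = C.
Solving for y' and integrating gives
    (x − a)^2 + (y − b)^2 = λ^2,
a circular arc of radius λ. The constants a, b are determined by the endpoint conditions y(-6) = y(6) = 0, and λ is fixed implicitly by the length constraint
    ∫_{-6}^{6} sqrt(1 + y'^2) dx = L.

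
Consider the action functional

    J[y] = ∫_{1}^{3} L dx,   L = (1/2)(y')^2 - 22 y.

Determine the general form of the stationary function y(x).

The Lagrangian is L = (1/2)(y')^2 - 22 y.
∂L/∂y = -22.
∂L/∂y' = y'.
The Euler-Lagrange equation d/dx(∂L/∂y') − ∂L/∂y = 0 becomes:
    y'' + 22 = 0
General solution: y(x) = -11 x^2 + A x + B, where A and B are arbitrary constants fixed by the endpoint conditions.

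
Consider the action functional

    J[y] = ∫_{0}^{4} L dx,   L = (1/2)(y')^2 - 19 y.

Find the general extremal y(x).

The Lagrangian is L = (1/2)(y')^2 - 19 y.
∂L/∂y = -19.
∂L/∂y' = y'.
The Euler-Lagrange equation d/dx(∂L/∂y') − ∂L/∂y = 0 becomes:
    y'' + 19 = 0
General solution: y(x) = -(19/2) x^2 + A x + B, where A and B are arbitrary constants fixed by the endpoint conditions.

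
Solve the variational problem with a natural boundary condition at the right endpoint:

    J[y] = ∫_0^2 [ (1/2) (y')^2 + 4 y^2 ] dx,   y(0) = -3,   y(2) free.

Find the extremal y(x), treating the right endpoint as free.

The Lagrangian L = (1/2) (y')^2 + 4 y^2 gives
    ∂L/∂y = 8 y,   ∂L/∂y' = y'.
Euler-Lagrange: y'' − 8 y = 0.
With k = sqrt(8), the general solution is
    y(x) = A cosh(sqrt(8) x) + B sinh(sqrt(8) x).
Fixed left endpoint y(0) = -3 ⇒ A = -3.
The right endpoint x = 2 is free, so the natural (transversality) condition is ∂L/∂y' |_{x=2} = 0, i.e. y'(2) = 0.
Compute y'(x) = A k sinh(k x) + B k cosh(k x), so
    y'(2) = A k sinh(k·2) + B k cosh(k·2) = 0
    ⇒ B = −A tanh(k·2) = 3 tanh(sqrt(8)·2).
Therefore the extremal is
    y(x) = −3 cosh(sqrt(8) x) + 3 tanh(sqrt(8)·2) sinh(sqrt(8) x).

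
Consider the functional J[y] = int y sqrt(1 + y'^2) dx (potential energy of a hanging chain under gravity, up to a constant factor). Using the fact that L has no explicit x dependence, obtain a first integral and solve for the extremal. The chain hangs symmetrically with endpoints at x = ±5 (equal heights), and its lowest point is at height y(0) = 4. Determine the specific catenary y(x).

The Lagrangian L(y, y') = y sqrt(1 + y'^2) has no explicit x dependence, so the Beltrami identity applies:
    L − y' ∂L/∂y' = C.
Compute ∂L/∂y' = y · y' / sqrt(1 + y'^2). Then
    L − y' ∂L/∂y'
    = y sqrt(1 + y'^2) − y · y'^2 / sqrt(1 + y'^2)
    = y (1 + y'^2 − y'^2) / sqrt(1 + y'^2)
    = y / sqrt(1 + y'^2) = C.
Squaring gives y^2 = C^2 (1 + y'^2), i.e.
    y'^2 = y^2 / C^2 − 1.
Separating variables,
    dy / sqrt(y^2 − C^2) = dx / C,
and integrating gives arccosh(y / C) = (x − a)/C, so
    y(x) = C cosh((x − a)/C),
the catenary. The constants C and a are fixed by the two endpoint conditions (and, for the hanging-chain problem, the length constraint selects C).
Now fit the given data. The endpoints x = ±5 are symmetric at equal height, so the catenary is even about its minimum: a = 0 and y(x) = C cosh(x/C). The lowest point is y(0) = C cosh(0) = C, and we are told y(0) = 4, so C = 4. Therefore
    y(x) = 4 cosh(x/4),
and at the endpoints
    y(±5) = 4 cosh(5/4).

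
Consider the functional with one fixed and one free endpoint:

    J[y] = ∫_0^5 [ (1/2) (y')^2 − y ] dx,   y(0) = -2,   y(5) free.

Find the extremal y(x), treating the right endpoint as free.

The Lagrangian L = (1/2) (y')^2 − y gives
    ∂L/∂y = −1,   ∂L/∂y' = y'.
Euler-Lagrange: d/dx(y') − (−1) = 0, i.e. y'' + 1 = 0, so
    y(x) = −(1/2) x^2 + C1 x + C2.
Fixed left endpoint y(0) = -2 ⇒ C2 = -2.
The right endpoint x = 5 is free, so the natural (transversality) condition is ∂L/∂y' |_{x=5} = 0, i.e. y'(5) = 0.
Compute y'(x) = −1 x + C1, so y'(5) = −5 + C1 = 0 ⇒ C1 = 5.
Therefore the extremal is
    y(x) = −x^2/2 + 5 x − 2.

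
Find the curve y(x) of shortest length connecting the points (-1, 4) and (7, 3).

Arc-length functional: J[y] = ∫ sqrt(1 + (y')^2) dx.
Lagrangian L = sqrt(1 + (y')^2) has no explicit y dependence, so ∂L/∂y = 0 and the Euler-Lagrange equation gives
    d/dx( y' / sqrt(1 + (y')^2) ) = 0  ⇒  y' / sqrt(1 + (y')^2) = const.
Hence y' is constant, so y(x) is affine.
Fitting the endpoints (-1, 4) and (7, 3):
    slope m = (3 − 4) / (7 − (-1)) = -1/8,
    intercept c = 4 − m·(-1) = 31/8.
Extremal: y(x) = (-1/8) x + 31/8.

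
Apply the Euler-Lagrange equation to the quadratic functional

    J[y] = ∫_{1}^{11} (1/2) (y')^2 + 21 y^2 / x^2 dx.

The Lagrangian is L = (1/2) (y')^2 + 21 y^2 / x^2.
Compute ∂L/∂y = 42y/x^2, ∂L/∂y' = y'.
The Euler-Lagrange equation d/dx(∂L/∂y') − ∂L/∂y = 0 reduces to
    y'' − 42/x^2 · y = 0  (x > 0).
Its general solution is
    y(x) = A x^7 + B x^(-6),
with A, B fixed by the endpoint conditions.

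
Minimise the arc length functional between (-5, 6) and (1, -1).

Arc-length functional: J[y] = ∫ sqrt(1 + (y')^2) dx.
Lagrangian L = sqrt(1 + (y')^2) has no explicit y dependence, so ∂L/∂y = 0 and the Euler-Lagrange equation gives
    d/dx( y' / sqrt(1 + (y')^2) ) = 0  ⇒  y' / sqrt(1 + (y')^2) = const.
Hence y' is constant, so y(x) is affine.
Fitting the endpoints (-5, 6) and (1, -1):
    slope m = ((-1) − 6) / (1 − (-5)) = -7/6,
    intercept c = 6 − m·(-5) = 1/6.
Extremal: y(x) = (-7/6) x + 1/6.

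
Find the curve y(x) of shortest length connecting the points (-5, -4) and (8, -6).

Arc-length functional: J[y] = ∫ sqrt(1 + (y')^2) dx.
Lagrangian L = sqrt(1 + (y')^2) has no explicit y dependence, so ∂L/∂y = 0 and the Euler-Lagrange equation gives
    d/dx( y' / sqrt(1 + (y')^2) ) = 0  ⇒  y' / sqrt(1 + (y')^2) = const.
Hence y' is constant, so y(x) is affine.
Fitting the endpoints (-5, -4) and (8, -6):
    slope m = ((-6) − (-4)) / (8 − (-5)) = -2/13,
    intercept c = (-4) − m·(-5) = -62/13.
Extremal: y(x) = (-2/13) x - 62/13.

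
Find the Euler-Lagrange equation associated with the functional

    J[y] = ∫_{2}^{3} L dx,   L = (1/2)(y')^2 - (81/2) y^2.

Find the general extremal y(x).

The Lagrangian is L = (1/2)(y')^2 - (81/2) y^2.
∂L/∂y = -81y.
∂L/∂y' = y'.
The Euler-Lagrange equation d/dx(∂L/∂y') − ∂L/∂y = 0 becomes:
    y'' + 81 y = 0
General solution: y(x) = A sin(9x) + B cos(9x), where A and B are arbitrary constants fixed by the endpoint conditions.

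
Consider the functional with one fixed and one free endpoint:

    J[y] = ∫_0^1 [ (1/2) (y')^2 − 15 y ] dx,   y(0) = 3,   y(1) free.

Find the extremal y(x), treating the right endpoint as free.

The Lagrangian L = (1/2) (y')^2 − 15 y gives
    ∂L/∂y = −15,   ∂L/∂y' = y'.
Euler-Lagrange: d/dx(y') − (−15) = 0, i.e. y'' + 15 = 0, so
    y(x) = −(15/2) x^2 + C1 x + C2.
Fixed left endpoint y(0) = 3 ⇒ C2 = 3.
The right endpoint x = 1 is free, so the natural (transversality) condition is ∂L/∂y' |_{x=1} = 0, i.e. y'(1) = 0.
Compute y'(x) = −15 x + C1, so y'(1) = −15 + C1 = 0 ⇒ C1 = 15.
Therefore the extremal is
    y(x) = −(15/2) x^2 + 15 x + 3.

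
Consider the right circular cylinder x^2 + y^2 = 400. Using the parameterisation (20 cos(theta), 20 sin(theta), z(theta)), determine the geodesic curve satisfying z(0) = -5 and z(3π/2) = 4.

Parameterise the cylinder of radius R = 20 as
    r(θ) = (20 cos θ, 20 sin θ, z(θ)).
The arc-length element is
    ds = sqrt(400 + (dz/dθ)^2) dθ,
so the Lagrangian is L = sqrt(400 + z'^2).
L depends on z' only, not on z or θ, so ∂L/∂z = 0 and
    ∂L/∂z' = z' / sqrt(400 + z'^2).
The Euler-Lagrange equation gives
    d/dθ( z' / sqrt(400 + z'^2) ) = 0,
so z' is constant. Integrating once:
    z(θ) = a θ + b,
a helix on the cylinder (a straight line when the cylinder is unrolled). The constants a, b are determined by the endpoint conditions.
With endpoint conditions z(0) = -5 and z(3π/2) = 4: from z(0) = b we get b = -5, and a·3π/2 + -5 = 4 gives a = 6/π, so
    z(θ) = (6/π) θ − 5.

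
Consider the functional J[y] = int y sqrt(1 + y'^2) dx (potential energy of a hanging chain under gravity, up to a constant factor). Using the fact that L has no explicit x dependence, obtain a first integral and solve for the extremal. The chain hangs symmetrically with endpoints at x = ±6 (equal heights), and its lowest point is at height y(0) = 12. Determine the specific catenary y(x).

The Lagrangian L(y, y') = y sqrt(1 + y'^2) has no explicit x dependence, so the Beltrami identity applies:
    L − y' ∂L/∂y' = C.
Compute ∂L/∂y' = y · y' / sqrt(1 + y'^2). Then
    L − y' ∂L/∂y'
    = y sqrt(1 + y'^2) − y · y'^2 / sqrt(1 + y'^2)
    = y (1 + y'^2 − y'^2) / sqrt(1 + y'^2)
    = y / sqrt(1 + y'^2) = C.
Squaring gives y^2 = C^2 (1 + y'^2), i.e.
    y'^2 = y^2 / C^2 − 1.
Separating variables,
    dy / sqrt(y^2 − C^2) = dx / C,
and integrating gives arccosh(y / C) = (x − a)/C, so
    y(x) = C cosh((x − a)/C),
the catenary. The constants C and a are fixed by the two endpoint conditions (and, for the hanging-chain problem, the length constraint selects C).
Now fit the given data. The endpoints x = ±6 are symmetric at equal height, so the catenary is even about its minimum: a = 0 and y(x) = C cosh(x/C). The lowest point is y(0) = C cosh(0) = C, and we are told y(0) = 12, so C = 12. Therefore
    y(x) = 12 cosh(x/12),
and at the endpoints
    y(±6) = 12 cosh(6/12).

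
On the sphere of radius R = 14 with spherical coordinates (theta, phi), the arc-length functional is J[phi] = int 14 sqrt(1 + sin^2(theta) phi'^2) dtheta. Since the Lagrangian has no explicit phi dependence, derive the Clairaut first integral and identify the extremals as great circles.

On the sphere of radius R = 14 with spherical coordinates (θ, φ), the induced metric is
    ds^2 = 196(dθ^2 + sin^2(θ) dφ^2).
Parameterise by θ; the arc-length functional is
    J[φ] = ∫ 14 sqrt(1 + sin^2(θ) (dφ/dθ)^2) dθ,
so L = 14 sqrt(1 + sin^2(θ) φ'^2). Compute
    ∂L/∂φ = 0  (L has no explicit φ dependence),
    ∂L/∂φ' = 14 sin^2(θ) φ' / sqrt(1 + sin^2(θ) φ'^2).
Since ∂L/∂φ = 0, the Euler-Lagrange equation
    d/dθ(∂L/∂φ') − ∂L/∂φ = 0
reduces to d/dθ(∂L/∂φ') = 0, i.e. the momentum conjugate to φ is conserved:
    14 sin^2(θ) φ' / sqrt(1 + sin^2(θ) φ'^2) = C.
The overall factor of 14 is constant, so dividing through gives Clairaut's relation sin^2(θ) φ' / sqrt(1 + sin^2(θ) φ'^2) = C' (with C' = C/14). Solving for φ' and integrating gives the great-circle family
    cot(θ) = A cos(φ − φ_0),
i.e. the intersection of the sphere with a plane through the origin. The two constants A and φ_0 (equivalently C and one phase) are fixed by the two endpoint conditions.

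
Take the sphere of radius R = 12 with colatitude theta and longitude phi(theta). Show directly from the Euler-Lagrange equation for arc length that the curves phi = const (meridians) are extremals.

On the sphere of radius R = 12 with spherical coordinates (θ, φ), the induced metric is
    ds^2 = 144(dθ^2 + sin^2(θ) dφ^2).
Using θ as the parameter, the arc-length functional becomes
    J[φ] = ∫ 12 sqrt(1 + sin^2(θ) (dφ/dθ)^2) dθ.
So L = 12 sqrt(1 + sin^2(θ) φ'^2). Compute
    ∂L/∂φ = 0  (L has no explicit φ dependence),
    ∂L/∂φ' = 12 sin^2(θ) φ' / sqrt(1 + sin^2(θ) φ'^2).
For the candidate φ(θ) = c (constant), φ' = 0, so ∂L/∂φ' evaluated along the candidate vanishes, and ∂L/∂φ is identically zero. Hence
    d/dθ(∂L/∂φ') − ∂L/∂φ = 0
is satisfied. Therefore meridians φ = const are extremals of arc length — they are geodesics on the sphere.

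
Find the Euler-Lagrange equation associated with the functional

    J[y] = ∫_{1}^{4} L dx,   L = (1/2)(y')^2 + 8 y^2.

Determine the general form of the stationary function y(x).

The Lagrangian is L = (1/2)(y')^2 + 8 y^2.
∂L/∂y = 16y.
∂L/∂y' = y'.
The Euler-Lagrange equation d/dx(∂L/∂y') − ∂L/∂y = 0 becomes:
    y'' - 16 y = 0
General solution: y(x) = A e^(4x) + B e^(-4x), where A and B are arbitrary constants fixed by the endpoint conditions.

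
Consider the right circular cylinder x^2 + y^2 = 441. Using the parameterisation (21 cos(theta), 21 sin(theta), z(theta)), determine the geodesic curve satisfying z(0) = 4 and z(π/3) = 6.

Parameterise the cylinder of radius R = 21 as
    r(θ) = (21 cos θ, 21 sin θ, z(θ)).
The arc-length element is
    ds = sqrt(441 + (dz/dθ)^2) dθ,
so the Lagrangian is L = sqrt(441 + z'^2).
L depends on z' only, not on z or θ, so ∂L/∂z = 0 and
    ∂L/∂z' = z' / sqrt(441 + z'^2).
The Euler-Lagrange equation gives
    d/dθ( z' / sqrt(441 + z'^2) ) = 0,
so z' is constant. Integrating once:
    z(θ) = a θ + b,
a helix on the cylinder (a straight line when the cylinder is unrolled). The constants a, b are determined by the endpoint conditions.
With endpoint conditions z(0) = 4 and z(π/3) = 6: from z(0) = b we get b = 4, and a·π/3 + 4 = 6 gives a = 6/π, so
    z(θ) = (6/π) θ + 4.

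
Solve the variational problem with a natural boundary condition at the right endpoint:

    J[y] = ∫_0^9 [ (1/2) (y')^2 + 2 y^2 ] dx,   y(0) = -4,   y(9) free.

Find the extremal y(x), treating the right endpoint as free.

The Lagrangian L = (1/2) (y')^2 + 2 y^2 gives
    ∂L/∂y = 4 y,   ∂L/∂y' = y'.
Euler-Lagrange: y'' − 4 y = 0.
With k = 2, the general solution is
    y(x) = A cosh(2 x) + B sinh(2 x).
Fixed left endpoint y(0) = -4 ⇒ A = -4.
The right endpoint x = 9 is free, so the natural (transversality) condition is ∂L/∂y' |_{x=9} = 0, i.e. y'(9) = 0.
Compute y'(x) = A k sinh(k x) + B k cosh(k x), so
    y'(9) = A k sinh(k·9) + B k cosh(k·9) = 0
    ⇒ B = −A tanh(k·9) = 4 tanh(2·9).
Therefore the extremal is
    y(x) = −4 cosh(2 x) + 4 tanh(2·9) sinh(2 x).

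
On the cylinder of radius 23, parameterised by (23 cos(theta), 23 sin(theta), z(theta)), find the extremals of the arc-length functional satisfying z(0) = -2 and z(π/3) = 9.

Parameterise the cylinder of radius R = 23 as
    r(θ) = (23 cos θ, 23 sin θ, z(θ)).
The arc-length element is
    ds = sqrt(529 + (dz/dθ)^2) dθ,
so the Lagrangian is L = sqrt(529 + z'^2).
L depends on z' only, not on z or θ, so ∂L/∂z = 0 and
    ∂L/∂z' = z' / sqrt(529 + z'^2).
The Euler-Lagrange equation gives
    d/dθ( z' / sqrt(529 + z'^2) ) = 0,
so z' is constant. Integrating once:
    z(θ) = a θ + b,
a helix on the cylinder (a straight line when the cylinder is unrolled). The constants a, b are determined by the endpoint conditions.
With endpoint conditions z(0) = -2 and z(π/3) = 9: from z(0) = b we get b = -2, and a·π/3 + -2 = 9 gives a = 33/π, so
    z(θ) = (33/π) θ − 2.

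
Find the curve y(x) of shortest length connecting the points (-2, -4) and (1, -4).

Arc-length functional: J[y] = ∫ sqrt(1 + (y')^2) dx.
Lagrangian L = sqrt(1 + (y')^2) has no explicit y dependence, so ∂L/∂y = 0 and the Euler-Lagrange equation gives
    d/dx( y' / sqrt(1 + (y')^2) ) = 0  ⇒  y' / sqrt(1 + (y')^2) = const.
Hence y' is constant, so y(x) is affine.
Fitting the endpoints (-2, -4) and (1, -4):
    slope m = ((-4) − (-4)) / (1 − (-2)) = 0,
    intercept c = (-4) − m·(-2) = -4.
Extremal: y(x) = -4.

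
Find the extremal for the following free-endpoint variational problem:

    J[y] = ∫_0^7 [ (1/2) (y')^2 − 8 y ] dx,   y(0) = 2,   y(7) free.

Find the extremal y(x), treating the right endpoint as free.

The Lagrangian L = (1/2) (y')^2 − 8 y gives
    ∂L/∂y = −8,   ∂L/∂y' = y'.
Euler-Lagrange: d/dx(y') − (−8) = 0, i.e. y'' + 8 = 0, so
    y(x) = −(8/2) x^2 + C1 x + C2.
Fixed left endpoint y(0) = 2 ⇒ C2 = 2.
The right endpoint x = 7 is free, so the natural (transversality) condition is ∂L/∂y' |_{x=7} = 0, i.e. y'(7) = 0.
Compute y'(x) = −8 x + C1, so y'(7) = −56 + C1 = 0 ⇒ C1 = 56.
Therefore the extremal is
    y(x) = −4 x^2 + 56 x + 2.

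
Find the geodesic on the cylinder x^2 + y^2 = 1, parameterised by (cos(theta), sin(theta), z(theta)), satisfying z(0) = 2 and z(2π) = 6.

Parameterise the cylinder of radius R = 1 as
    r(θ) = (cos θ, sin θ, z(θ)).
The arc-length element is
    ds = sqrt(1 + (dz/dθ)^2) dθ,
so the Lagrangian is L = sqrt(1 + z'^2).
L depends on z' only, not on z or θ, so ∂L/∂z = 0 and
    ∂L/∂z' = z' / sqrt(1 + z'^2).
The Euler-Lagrange equation gives
    d/dθ( z' / sqrt(1 + z'^2) ) = 0,
so z' is constant. Integrating once:
    z(θ) = a θ + b,
a helix on the cylinder (a straight line when the cylinder is unrolled). The constants a, b are determined by the endpoint conditions.
With endpoint conditions z(0) = 2 and z(2π) = 6: from z(0) = b we get b = 2, and a·2π + 2 = 6 gives a = 2/π, so
    z(θ) = (2/π) θ + 2.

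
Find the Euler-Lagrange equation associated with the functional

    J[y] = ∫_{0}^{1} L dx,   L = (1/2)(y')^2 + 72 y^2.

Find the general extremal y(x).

The Lagrangian is L = (1/2)(y')^2 + 72 y^2.
∂L/∂y = 144y.
∂L/∂y' = y'.
The Euler-Lagrange equation d/dx(∂L/∂y') − ∂L/∂y = 0 becomes:
    y'' - 144 y = 0
General solution: y(x) = A e^(12x) + B e^(-12x), where A and B are arbitrary constants fixed by the endpoint conditions.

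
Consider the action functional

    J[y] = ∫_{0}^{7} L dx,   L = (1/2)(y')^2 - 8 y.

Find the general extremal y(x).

The Lagrangian is L = (1/2)(y')^2 - 8 y.
∂L/∂y = -8.
∂L/∂y' = y'.
The Euler-Lagrange equation d/dx(∂L/∂y') − ∂L/∂y = 0 becomes:
    y'' + 8 = 0
General solution: y(x) = -4 x^2 + A x + B, where A and B are arbitrary constants fixed by the endpoint conditions.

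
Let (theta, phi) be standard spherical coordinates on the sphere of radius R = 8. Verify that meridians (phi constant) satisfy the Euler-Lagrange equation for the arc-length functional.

On the sphere of radius R = 8 with spherical coordinates (θ, φ), the induced metric is
    ds^2 = 64(dθ^2 + sin^2(θ) dφ^2).
Using θ as the parameter, the arc-length functional becomes
    J[φ] = ∫ 8 sqrt(1 + sin^2(θ) (dφ/dθ)^2) dθ.
So L = 8 sqrt(1 + sin^2(θ) φ'^2). Compute
    ∂L/∂φ = 0  (L has no explicit φ dependence),
    ∂L/∂φ' = 8 sin^2(θ) φ' / sqrt(1 + sin^2(θ) φ'^2).
For the candidate φ(θ) = c (constant), φ' = 0, so ∂L/∂φ' evaluated along the candidate vanishes, and ∂L/∂φ is identically zero. Hence
    d/dθ(∂L/∂φ') − ∂L/∂φ = 0
is satisfied. Therefore meridians φ = const are extremals of arc length — they are geodesics on the sphere.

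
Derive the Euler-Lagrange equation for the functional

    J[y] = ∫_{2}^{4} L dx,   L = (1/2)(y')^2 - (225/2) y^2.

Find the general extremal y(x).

The Lagrangian is L = (1/2)(y')^2 - (225/2) y^2.
∂L/∂y = -225y.
∂L/∂y' = y'.
The Euler-Lagrange equation d/dx(∂L/∂y') − ∂L/∂y = 0 becomes:
    y'' + 225 y = 0
General solution: y(x) = A sin(15x) + B cos(15x), where A and B are arbitrary constants fixed by the endpoint conditions.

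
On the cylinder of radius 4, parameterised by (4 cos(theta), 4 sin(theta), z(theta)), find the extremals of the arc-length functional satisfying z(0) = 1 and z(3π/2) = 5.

Parameterise the cylinder of radius R = 4 as
    r(θ) = (4 cos θ, 4 sin θ, z(θ)).
The arc-length element is
    ds = sqrt(16 + (dz/dθ)^2) dθ,
so the Lagrangian is L = sqrt(16 + z'^2).
L depends on z' only, not on z or θ, so ∂L/∂z = 0 and
    ∂L/∂z' = z' / sqrt(16 + z'^2).
The Euler-Lagrange equation gives
    d/dθ( z' / sqrt(16 + z'^2) ) = 0,
so z' is constant. Integrating once:
    z(θ) = a θ + b,
a helix on the cylinder (a straight line when the cylinder is unrolled). The constants a, b are determined by the endpoint conditions.
With endpoint conditions z(0) = 1 and z(3π/2) = 5: from z(0) = b we get b = 1, and a·3π/2 + 1 = 5 gives a = 8/(3π), so
    z(θ) = (8/(3π)) θ + 1.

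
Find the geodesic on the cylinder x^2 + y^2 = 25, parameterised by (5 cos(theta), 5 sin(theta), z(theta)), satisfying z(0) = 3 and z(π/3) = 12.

Parameterise the cylinder of radius R = 5 as
    r(θ) = (5 cos θ, 5 sin θ, z(θ)).
The arc-length element is
    ds = sqrt(25 + (dz/dθ)^2) dθ,
so the Lagrangian is L = sqrt(25 + z'^2).
L depends on z' only, not on z or θ, so ∂L/∂z = 0 and
    ∂L/∂z' = z' / sqrt(25 + z'^2).
The Euler-Lagrange equation gives
    d/dθ( z' / sqrt(25 + z'^2) ) = 0,
so z' is constant. Integrating once:
    z(θ) = a θ + b,
a helix on the cylinder (a straight line when the cylinder is unrolled). The constants a, b are determined by the endpoint conditions.
With endpoint conditions z(0) = 3 and z(π/3) = 12: from z(0) = b we get b = 3, and a·π/3 + 3 = 12 gives a = 27/π, so
    z(θ) = (27/π) θ + 3.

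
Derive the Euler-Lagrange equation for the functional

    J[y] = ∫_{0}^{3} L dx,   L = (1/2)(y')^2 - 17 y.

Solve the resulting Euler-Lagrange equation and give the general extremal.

The Lagrangian is L = (1/2)(y')^2 - 17 y.
∂L/∂y = -17.
∂L/∂y' = y'.
The Euler-Lagrange equation d/dx(∂L/∂y') − ∂L/∂y = 0 becomes:
    y'' + 17 = 0
General solution: y(x) = -(17/2) x^2 + A x + B, where A and B are arbitrary constants fixed by the endpoint conditions.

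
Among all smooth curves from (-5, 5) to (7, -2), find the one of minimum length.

Arc-length functional: J[y] = ∫ sqrt(1 + (y')^2) dx.
Lagrangian L = sqrt(1 + (y')^2) has no explicit y dependence, so ∂L/∂y = 0 and the Euler-Lagrange equation gives
    d/dx( y' / sqrt(1 + (y')^2) ) = 0  ⇒  y' / sqrt(1 + (y')^2) = const.
Hence y' is constant, so y(x) is affine.
Fitting the endpoints (-5, 5) and (7, -2):
    slope m = ((-2) − 5) / (7 − (-5)) = -7/12,
    intercept c = 5 − m·(-5) = 25/12.
Extremal: y(x) = (-7/12) x + 25/12.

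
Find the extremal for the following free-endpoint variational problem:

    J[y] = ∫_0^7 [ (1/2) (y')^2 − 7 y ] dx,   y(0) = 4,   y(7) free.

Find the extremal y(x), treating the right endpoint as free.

The Lagrangian L = (1/2) (y')^2 − 7 y gives
    ∂L/∂y = −7,   ∂L/∂y' = y'.
Euler-Lagrange: d/dx(y') − (−7) = 0, i.e. y'' + 7 = 0, so
    y(x) = −(7/2) x^2 + C1 x + C2.
Fixed left endpoint y(0) = 4 ⇒ C2 = 4.
The right endpoint x = 7 is free, so the natural (transversality) condition is ∂L/∂y' |_{x=7} = 0, i.e. y'(7) = 0.
Compute y'(x) = −7 x + C1, so y'(7) = −49 + C1 = 0 ⇒ C1 = 49.
Therefore the extremal is
    y(x) = −(7/2) x^2 + 49 x + 4.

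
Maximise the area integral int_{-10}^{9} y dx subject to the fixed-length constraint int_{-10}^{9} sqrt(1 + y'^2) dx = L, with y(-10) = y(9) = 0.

Set up the augmented Lagrangian using a multiplier λ for the length constraint:
    F(y, y') = y − λ sqrt(1 + y'^2).
F has no explicit x dependence, so the Beltrami identity yields a first integral
    F − y' ∂F/∂y' = C.
Compute ∂F/∂y' = −λ y' / sqrt(1 + y'^2). Then
    y − λ sqrt(1 + y'^2) + λ y'^2 / sqrt(1 + y'^2) = C
    ⇒  y − λ / sqrt(1 + y'^2) = C.
Solving for y' and integrating gives
    (x − a)^2 + (y − b)^2 = λ^2,
a circular arc of radius λ. The constants a, b are determined by the endpoint conditions y(-10) = y(9) = 0, and λ is fixed implicitly by the length constraint
    ∫_{-10}^{9} sqrt(1 + y'^2) dx = L.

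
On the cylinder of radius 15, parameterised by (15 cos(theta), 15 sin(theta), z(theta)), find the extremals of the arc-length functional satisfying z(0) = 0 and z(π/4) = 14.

Parameterise the cylinder of radius R = 15 as
    r(θ) = (15 cos θ, 15 sin θ, z(θ)).
The arc-length element is
    ds = sqrt(225 + (dz/dθ)^2) dθ,
so the Lagrangian is L = sqrt(225 + z'^2).
L depends on z' only, not on z or θ, so ∂L/∂z = 0 and
    ∂L/∂z' = z' / sqrt(225 + z'^2).
The Euler-Lagrange equation gives
    d/dθ( z' / sqrt(225 + z'^2) ) = 0,
so z' is constant. Integrating once:
    z(θ) = a θ + b,
a helix on the cylinder (a straight line when the cylinder is unrolled). The constants a, b are determined by the endpoint conditions.
With endpoint conditions z(0) = 0 and z(π/4) = 14: from z(0) = b we get b = 0, and a·π/4 + 0 = 14 gives a = 56/π, so
    z(θ) = (56/π) θ.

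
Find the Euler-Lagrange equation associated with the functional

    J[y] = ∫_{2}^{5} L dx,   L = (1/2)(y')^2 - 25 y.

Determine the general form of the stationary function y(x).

The Lagrangian is L = (1/2)(y')^2 - 25 y.
∂L/∂y = -25.
∂L/∂y' = y'.
The Euler-Lagrange equation d/dx(∂L/∂y') − ∂L/∂y = 0 becomes:
    y'' + 25 = 0
General solution: y(x) = -(25/2) x^2 + A x + B, where A and B are arbitrary constants fixed by the endpoint conditions.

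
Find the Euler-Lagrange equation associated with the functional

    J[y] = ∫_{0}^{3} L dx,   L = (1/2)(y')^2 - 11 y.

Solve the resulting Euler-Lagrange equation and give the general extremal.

The Lagrangian is L = (1/2)(y')^2 - 11 y.
∂L/∂y = -11.
∂L/∂y' = y'.
The Euler-Lagrange equation d/dx(∂L/∂y') − ∂L/∂y = 0 becomes:
    y'' + 11 = 0
General solution: y(x) = -(11/2) x^2 + A x + B, where A and B are arbitrary constants fixed by the endpoint conditions.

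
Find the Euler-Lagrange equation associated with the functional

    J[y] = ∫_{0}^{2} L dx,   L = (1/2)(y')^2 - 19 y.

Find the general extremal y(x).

The Lagrangian is L = (1/2)(y')^2 - 19 y.
∂L/∂y = -19.
∂L/∂y' = y'.
The Euler-Lagrange equation d/dx(∂L/∂y') − ∂L/∂y = 0 becomes:
    y'' + 19 = 0
General solution: y(x) = -(19/2) x^2 + A x + B, where A and B are arbitrary constants fixed by the endpoint conditions.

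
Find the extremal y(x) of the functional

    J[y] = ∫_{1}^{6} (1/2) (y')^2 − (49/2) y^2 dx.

The Lagrangian is L = (1/2) (y')^2 − (49/2) y^2.
Compute ∂L/∂y = -49y, ∂L/∂y' = y'.
The Euler-Lagrange equation d/dx(∂L/∂y') − ∂L/∂y = 0 reduces to
    y'' + 49 y = 0.
Its general solution is
    y(x) = A sin(7x) + B cos(7x),
with A, B fixed by the endpoint conditions.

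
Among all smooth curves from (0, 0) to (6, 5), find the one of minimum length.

Arc-length functional: J[y] = ∫ sqrt(1 + (y')^2) dx.
Lagrangian L = sqrt(1 + (y')^2) has no explicit y dependence, so ∂L/∂y = 0 and the Euler-Lagrange equation gives
    d/dx( y' / sqrt(1 + (y')^2) ) = 0  ⇒  y' / sqrt(1 + (y')^2) = const.
Hence y' is constant, so y(x) is affine.
Fitting the endpoints (0, 0) and (6, 5):
    slope m = (5 − 0) / (6 − 0) = 5/6,
    intercept c = 0 − m·0 = 0.
Extremal: y(x) = (5/6) x.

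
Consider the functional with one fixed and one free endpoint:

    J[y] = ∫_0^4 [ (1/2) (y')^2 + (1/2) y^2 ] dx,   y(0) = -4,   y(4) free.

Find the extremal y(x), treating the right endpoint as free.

The Lagrangian L = (1/2) (y')^2 + (1/2) y^2 gives
    ∂L/∂y = 1 y,   ∂L/∂y' = y'.
Euler-Lagrange: y'' − y = 0.
With k = 1, the general solution is
    y(x) = A cosh(x) + B sinh(x).
Fixed left endpoint y(0) = -4 ⇒ A = -4.
The right endpoint x = 4 is free, so the natural (transversality) condition is ∂L/∂y' |_{x=4} = 0, i.e. y'(4) = 0.
Compute y'(x) = A k sinh(k x) + B k cosh(k x), so
    y'(4) = A k sinh(k·4) + B k cosh(k·4) = 0
    ⇒ B = −A tanh(k·4) = 4 tanh(1·4).
Therefore the extremal is
    y(x) = −4 cosh(1 x) + 4 tanh(1·4) sinh(1 x).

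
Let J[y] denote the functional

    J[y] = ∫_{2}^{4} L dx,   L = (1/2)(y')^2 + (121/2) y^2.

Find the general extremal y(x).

The Lagrangian is L = (1/2)(y')^2 + (121/2) y^2.
∂L/∂y = 121y.
∂L/∂y' = y'.
The Euler-Lagrange equation d/dx(∂L/∂y') − ∂L/∂y = 0 becomes:
    y'' - 121 y = 0
General solution: y(x) = A e^(11x) + B e^(-11x), where A and B are arbitrary constants fixed by the endpoint conditions.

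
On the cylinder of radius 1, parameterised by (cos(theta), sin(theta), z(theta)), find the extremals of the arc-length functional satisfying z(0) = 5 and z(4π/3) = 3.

Parameterise the cylinder of radius R = 1 as
    r(θ) = (cos θ, sin θ, z(θ)).
The arc-length element is
    ds = sqrt(1 + (dz/dθ)^2) dθ,
so the Lagrangian is L = sqrt(1 + z'^2).
L depends on z' only, not on z or θ, so ∂L/∂z = 0 and
    ∂L/∂z' = z' / sqrt(1 + z'^2).
The Euler-Lagrange equation gives
    d/dθ( z' / sqrt(1 + z'^2) ) = 0,
so z' is constant. Integrating once:
    z(θ) = a θ + b,
a helix on the cylinder (a straight line when the cylinder is unrolled). The constants a, b are determined by the endpoint conditions.
With endpoint conditions z(0) = 5 and z(4π/3) = 3: from z(0) = b we get b = 5, and a·4π/3 + 5 = 3 gives a = -3/(2π), so
    z(θ) = (-3/(2π)) θ + 5.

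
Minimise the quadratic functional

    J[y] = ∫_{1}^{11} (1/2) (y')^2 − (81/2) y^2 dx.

The Lagrangian is L = (1/2) (y')^2 − (81/2) y^2.
Compute ∂L/∂y = -81y, ∂L/∂y' = y'.
The Euler-Lagrange equation d/dx(∂L/∂y') − ∂L/∂y = 0 reduces to
    y'' + 81 y = 0.
Its general solution is
    y(x) = A sin(9x) + B cos(9x),
with A, B fixed by the endpoint conditions.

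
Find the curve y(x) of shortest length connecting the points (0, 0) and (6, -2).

Arc-length functional: J[y] = ∫ sqrt(1 + (y')^2) dx.
Lagrangian L = sqrt(1 + (y')^2) has no explicit y dependence, so ∂L/∂y = 0 and the Euler-Lagrange equation gives
    d/dx( y' / sqrt(1 + (y')^2) ) = 0  ⇒  y' / sqrt(1 + (y')^2) = const.
Hence y' is constant, so y(x) is affine.
Fitting the endpoints (0, 0) and (6, -2):
    slope m = ((-2) − 0) / (6 − 0) = -1/3,
    intercept c = 0 − m·0 = 0.
Extremal: y(x) = (-1/3) x.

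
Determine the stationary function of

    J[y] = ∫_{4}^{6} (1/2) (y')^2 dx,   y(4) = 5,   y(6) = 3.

The Lagrangian is L = (1/2) (y')^2.
Compute ∂L/∂y = 0, ∂L/∂y' = y'.
The Euler-Lagrange equation d/dx(∂L/∂y') − ∂L/∂y = 0 reduces to
    y'' = 0.
Its general solution is
    y(x) = A x + B,
with A, B fixed by the endpoint conditions.
Applying the endpoint conditions y(4) = 5 and y(6) = 3: solve A·4 + B = 5 and A·6 + B = 3. Subtracting gives A(6 − 4) = 3 − 5, so A = -1, and B = 5 − A·4 = 9. Therefore
    y(x) = -x + 9.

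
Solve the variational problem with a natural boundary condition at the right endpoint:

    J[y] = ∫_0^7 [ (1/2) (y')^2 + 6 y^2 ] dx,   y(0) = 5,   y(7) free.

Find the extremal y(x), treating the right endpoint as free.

The Lagrangian L = (1/2) (y')^2 + 6 y^2 gives
    ∂L/∂y = 12 y,   ∂L/∂y' = y'.
Euler-Lagrange: y'' − 12 y = 0.
With k = sqrt(12), the general solution is
    y(x) = A cosh(sqrt(12) x) + B sinh(sqrt(12) x).
Fixed left endpoint y(0) = 5 ⇒ A = 5.
The right endpoint x = 7 is free, so the natural (transversality) condition is ∂L/∂y' |_{x=7} = 0, i.e. y'(7) = 0.
Compute y'(x) = A k sinh(k x) + B k cosh(k x), so
    y'(7) = A k sinh(k·7) + B k cosh(k·7) = 0
    ⇒ B = −A tanh(k·7) = − 5 tanh(sqrt(12)·7).
Therefore the extremal is
    y(x) = 5 cosh(sqrt(12) x) − 5 tanh(sqrt(12)·7) sinh(sqrt(12) x).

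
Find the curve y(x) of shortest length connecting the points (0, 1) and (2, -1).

Arc-length functional: J[y] = ∫ sqrt(1 + (y')^2) dx.
Lagrangian L = sqrt(1 + (y')^2) has no explicit y dependence, so ∂L/∂y = 0 and the Euler-Lagrange equation gives
    d/dx( y' / sqrt(1 + (y')^2) ) = 0  ⇒  y' / sqrt(1 + (y')^2) = const.
Hence y' is constant, so y(x) is affine.
Fitting the endpoints (0, 1) and (2, -1):
    slope m = ((-1) − 1) / (2 − 0) = -1,
    intercept c = 1 − m·0 = 1.
Extremal: y(x) = -x + 1.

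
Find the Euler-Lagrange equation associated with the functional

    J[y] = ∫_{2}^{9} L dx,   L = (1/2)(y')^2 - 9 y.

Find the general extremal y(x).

The Lagrangian is L = (1/2)(y')^2 - 9 y.
∂L/∂y = -9.
∂L/∂y' = y'.
The Euler-Lagrange equation d/dx(∂L/∂y') − ∂L/∂y = 0 becomes:
    y'' + 9 = 0
General solution: y(x) = -(9/2) x^2 + A x + B, where A and B are arbitrary constants fixed by the endpoint conditions.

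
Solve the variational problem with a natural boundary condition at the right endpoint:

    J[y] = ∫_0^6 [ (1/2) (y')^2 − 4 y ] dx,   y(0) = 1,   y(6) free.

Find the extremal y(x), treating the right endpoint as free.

The Lagrangian L = (1/2) (y')^2 − 4 y gives
    ∂L/∂y = −4,   ∂L/∂y' = y'.
Euler-Lagrange: d/dx(y') − (−4) = 0, i.e. y'' + 4 = 0, so
    y(x) = −(4/2) x^2 + C1 x + C2.
Fixed left endpoint y(0) = 1 ⇒ C2 = 1.
The right endpoint x = 6 is free, so the natural (transversality) condition is ∂L/∂y' |_{x=6} = 0, i.e. y'(6) = 0.
Compute y'(x) = −4 x + C1, so y'(6) = −24 + C1 = 0 ⇒ C1 = 24.
Therefore the extremal is
    y(x) = −2 x^2 + 24 x + 1.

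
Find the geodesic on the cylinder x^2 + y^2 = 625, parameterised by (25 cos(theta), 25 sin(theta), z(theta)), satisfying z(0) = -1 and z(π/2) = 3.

Parameterise the cylinder of radius R = 25 as
    r(θ) = (25 cos θ, 25 sin θ, z(θ)).
The arc-length element is
    ds = sqrt(625 + (dz/dθ)^2) dθ,
so the Lagrangian is L = sqrt(625 + z'^2).
L depends on z' only, not on z or θ, so ∂L/∂z = 0 and
    ∂L/∂z' = z' / sqrt(625 + z'^2).
The Euler-Lagrange equation gives
    d/dθ( z' / sqrt(625 + z'^2) ) = 0,
so z' is constant. Integrating once:
    z(θ) = a θ + b,
a helix on the cylinder (a straight line when the cylinder is unrolled). The constants a, b are determined by the endpoint conditions.
With endpoint conditions z(0) = -1 and z(π/2) = 3: from z(0) = b we get b = -1, and a·π/2 + -1 = 3 gives a = 8/π, so
    z(θ) = (8/π) θ − 1.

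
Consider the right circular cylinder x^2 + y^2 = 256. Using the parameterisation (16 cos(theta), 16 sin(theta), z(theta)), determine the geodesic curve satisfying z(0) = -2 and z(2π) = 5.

Parameterise the cylinder of radius R = 16 as
    r(θ) = (16 cos θ, 16 sin θ, z(θ)).
The arc-length element is
    ds = sqrt(256 + (dz/dθ)^2) dθ,
so the Lagrangian is L = sqrt(256 + z'^2).
L depends on z' only, not on z or θ, so ∂L/∂z = 0 and
    ∂L/∂z' = z' / sqrt(256 + z'^2).
The Euler-Lagrange equation gives
    d/dθ( z' / sqrt(256 + z'^2) ) = 0,
so z' is constant. Integrating once:
    z(θ) = a θ + b,
a helix on the cylinder (a straight line when the cylinder is unrolled). The constants a, b are determined by the endpoint conditions.
With endpoint conditions z(0) = -2 and z(2π) = 5: from z(0) = b we get b = -2, and a·2π + -2 = 5 gives a = 7/(2π), so
    z(θ) = (7/(2π)) θ − 2.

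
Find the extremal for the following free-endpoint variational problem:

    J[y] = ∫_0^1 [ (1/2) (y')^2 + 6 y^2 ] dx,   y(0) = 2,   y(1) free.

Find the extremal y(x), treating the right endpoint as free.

The Lagrangian L = (1/2) (y')^2 + 6 y^2 gives
    ∂L/∂y = 12 y,   ∂L/∂y' = y'.
Euler-Lagrange: y'' − 12 y = 0.
With k = sqrt(12), the general solution is
    y(x) = A cosh(sqrt(12) x) + B sinh(sqrt(12) x).
Fixed left endpoint y(0) = 2 ⇒ A = 2.
The right endpoint x = 1 is free, so the natural (transversality) condition is ∂L/∂y' |_{x=1} = 0, i.e. y'(1) = 0.
Compute y'(x) = A k sinh(k x) + B k cosh(k x), so
    y'(1) = A k sinh(k·1) + B k cosh(k·1) = 0
    ⇒ B = −A tanh(k·1) = − 2 tanh(sqrt(12)·1).
Therefore the extremal is
    y(x) = 2 cosh(sqrt(12) x) − 2 tanh(sqrt(12)·1) sinh(sqrt(12) x).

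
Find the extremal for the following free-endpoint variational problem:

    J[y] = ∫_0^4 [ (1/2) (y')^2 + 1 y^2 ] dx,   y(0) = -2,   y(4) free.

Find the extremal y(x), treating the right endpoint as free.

The Lagrangian L = (1/2) (y')^2 + 1 y^2 gives
    ∂L/∂y = 2 y,   ∂L/∂y' = y'.
Euler-Lagrange: y'' − 2 y = 0.
With k = sqrt(2), the general solution is
    y(x) = A cosh(sqrt(2) x) + B sinh(sqrt(2) x).
Fixed left endpoint y(0) = -2 ⇒ A = -2.
The right endpoint x = 4 is free, so the natural (transversality) condition is ∂L/∂y' |_{x=4} = 0, i.e. y'(4) = 0.
Compute y'(x) = A k sinh(k x) + B k cosh(k x), so
    y'(4) = A k sinh(k·4) + B k cosh(k·4) = 0
    ⇒ B = −A tanh(k·4) = 2 tanh(sqrt(2)·4).
Therefore the extremal is
    y(x) = −2 cosh(sqrt(2) x) + 2 tanh(sqrt(2)·4) sinh(sqrt(2) x).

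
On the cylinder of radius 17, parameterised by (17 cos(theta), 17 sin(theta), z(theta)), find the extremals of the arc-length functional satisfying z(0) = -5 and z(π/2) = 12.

Parameterise the cylinder of radius R = 17 as
    r(θ) = (17 cos θ, 17 sin θ, z(θ)).
The arc-length element is
    ds = sqrt(289 + (dz/dθ)^2) dθ,
so the Lagrangian is L = sqrt(289 + z'^2).
L depends on z' only, not on z or θ, so ∂L/∂z = 0 and
    ∂L/∂z' = z' / sqrt(289 + z'^2).
The Euler-Lagrange equation gives
    d/dθ( z' / sqrt(289 + z'^2) ) = 0,
so z' is constant. Integrating once:
    z(θ) = a θ + b,
a helix on the cylinder (a straight line when the cylinder is unrolled). The constants a, b are determined by the endpoint conditions.
With endpoint conditions z(0) = -5 and z(π/2) = 12: from z(0) = b we get b = -5, and a·π/2 + -5 = 12 gives a = 34/π, so
    z(θ) = (34/π) θ − 5.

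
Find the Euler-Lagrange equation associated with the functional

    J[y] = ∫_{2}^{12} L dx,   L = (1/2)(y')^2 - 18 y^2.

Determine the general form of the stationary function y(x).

The Lagrangian is L = (1/2)(y')^2 - 18 y^2.
∂L/∂y = -36y.
∂L/∂y' = y'.
The Euler-Lagrange equation d/dx(∂L/∂y') − ∂L/∂y = 0 becomes:
    y'' + 36 y = 0
General solution: y(x) = A sin(6x) + B cos(6x), where A and B are arbitrary constants fixed by the endpoint conditions.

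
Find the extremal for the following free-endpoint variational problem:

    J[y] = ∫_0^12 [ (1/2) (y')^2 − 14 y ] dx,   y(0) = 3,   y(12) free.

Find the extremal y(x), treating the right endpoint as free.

The Lagrangian L = (1/2) (y')^2 − 14 y gives
    ∂L/∂y = −14,   ∂L/∂y' = y'.
Euler-Lagrange: d/dx(y') − (−14) = 0, i.e. y'' + 14 = 0, so
    y(x) = −(14/2) x^2 + C1 x + C2.
Fixed left endpoint y(0) = 3 ⇒ C2 = 3.
The right endpoint x = 12 is free, so the natural (transversality) condition is ∂L/∂y' |_{x=12} = 0, i.e. y'(12) = 0.
Compute y'(x) = −14 x + C1, so y'(12) = −168 + C1 = 0 ⇒ C1 = 168.
Therefore the extremal is
    y(x) = −7 x^2 + 168 x + 3.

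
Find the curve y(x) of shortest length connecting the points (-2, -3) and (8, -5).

Arc-length functional: J[y] = ∫ sqrt(1 + (y')^2) dx.
Lagrangian L = sqrt(1 + (y')^2) has no explicit y dependence, so ∂L/∂y = 0 and the Euler-Lagrange equation gives
    d/dx( y' / sqrt(1 + (y')^2) ) = 0  ⇒  y' / sqrt(1 + (y')^2) = const.
Hence y' is constant, so y(x) is affine.
Fitting the endpoints (-2, -3) and (8, -5):
    slope m = ((-5) − (-3)) / (8 − (-2)) = -1/5,
    intercept c = (-3) − m·(-2) = -17/5.
Extremal: y(x) = (-1/5) x - 17/5.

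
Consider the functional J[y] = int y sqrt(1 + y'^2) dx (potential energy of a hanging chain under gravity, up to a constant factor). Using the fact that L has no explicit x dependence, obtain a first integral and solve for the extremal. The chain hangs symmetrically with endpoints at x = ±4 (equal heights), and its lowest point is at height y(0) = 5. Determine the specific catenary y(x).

The Lagrangian L(y, y') = y sqrt(1 + y'^2) has no explicit x dependence, so the Beltrami identity applies:
    L − y' ∂L/∂y' = C.
Compute ∂L/∂y' = y · y' / sqrt(1 + y'^2). Then
    L − y' ∂L/∂y'
    = y sqrt(1 + y'^2) − y · y'^2 / sqrt(1 + y'^2)
    = y (1 + y'^2 − y'^2) / sqrt(1 + y'^2)
    = y / sqrt(1 + y'^2) = C.
Squaring gives y^2 = C^2 (1 + y'^2), i.e.
    y'^2 = y^2 / C^2 − 1.
Separating variables,
    dy / sqrt(y^2 − C^2) = dx / C,
and integrating gives arccosh(y / C) = (x − a)/C, so
    y(x) = C cosh((x − a)/C),
the catenary. The constants C and a are fixed by the two endpoint conditions (and, for the hanging-chain problem, the length constraint selects C).
Now fit the given data. The endpoints x = ±4 are symmetric at equal height, so the catenary is even about its minimum: a = 0 and y(x) = C cosh(x/C). The lowest point is y(0) = C cosh(0) = C, and we are told y(0) = 5, so C = 5. Therefore
    y(x) = 5 cosh(x/5),
and at the endpoints
    y(±4) = 5 cosh(4/5).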